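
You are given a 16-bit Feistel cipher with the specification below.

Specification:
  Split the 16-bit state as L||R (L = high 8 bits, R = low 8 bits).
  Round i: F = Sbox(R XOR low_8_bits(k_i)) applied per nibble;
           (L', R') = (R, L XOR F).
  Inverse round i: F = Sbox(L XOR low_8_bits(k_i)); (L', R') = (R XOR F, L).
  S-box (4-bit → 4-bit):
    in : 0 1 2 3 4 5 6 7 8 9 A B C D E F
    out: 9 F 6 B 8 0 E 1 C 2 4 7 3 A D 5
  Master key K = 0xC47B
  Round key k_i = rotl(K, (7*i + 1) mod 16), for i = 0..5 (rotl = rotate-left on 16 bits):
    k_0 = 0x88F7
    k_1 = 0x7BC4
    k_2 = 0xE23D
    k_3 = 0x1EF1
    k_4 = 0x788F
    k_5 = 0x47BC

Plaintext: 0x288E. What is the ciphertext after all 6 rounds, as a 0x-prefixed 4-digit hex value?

0xA1D7

s_0 = plaintext = 0x288E
s_1 = Round(s_0, k_0) = 0x8E3A
s_2 = Round(s_1, k_1) = 0x3AD3
s_3 = Round(s_2, k_2) = 0xD3E7
s_4 = Round(s_3, k_3) = 0xE72D
s_5 = Round(s_4, k_4) = 0x2DA1
s_6 = Round(s_5, k_5) = 0xA1D7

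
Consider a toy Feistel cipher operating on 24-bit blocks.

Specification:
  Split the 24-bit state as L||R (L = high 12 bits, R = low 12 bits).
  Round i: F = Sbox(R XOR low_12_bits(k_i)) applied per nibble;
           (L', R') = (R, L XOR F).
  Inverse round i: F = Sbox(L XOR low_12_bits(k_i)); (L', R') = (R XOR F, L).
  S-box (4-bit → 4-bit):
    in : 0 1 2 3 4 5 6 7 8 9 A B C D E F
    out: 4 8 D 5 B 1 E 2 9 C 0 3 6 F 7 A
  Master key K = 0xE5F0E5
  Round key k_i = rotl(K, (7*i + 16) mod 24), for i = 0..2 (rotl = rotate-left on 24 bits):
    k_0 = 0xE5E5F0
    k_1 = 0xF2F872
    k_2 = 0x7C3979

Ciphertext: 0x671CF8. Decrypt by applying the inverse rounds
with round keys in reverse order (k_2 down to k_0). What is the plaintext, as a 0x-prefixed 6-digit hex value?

s_0 = ciphertext = 0x671CF8
s_1 = InvRound(s_0, k_2) = 0x6B1671
s_2 = InvRound(s_1, k_1) = 0x1146B1
s_3 = InvRound(s_2, k_0) = 0xDCA114

0xDCA114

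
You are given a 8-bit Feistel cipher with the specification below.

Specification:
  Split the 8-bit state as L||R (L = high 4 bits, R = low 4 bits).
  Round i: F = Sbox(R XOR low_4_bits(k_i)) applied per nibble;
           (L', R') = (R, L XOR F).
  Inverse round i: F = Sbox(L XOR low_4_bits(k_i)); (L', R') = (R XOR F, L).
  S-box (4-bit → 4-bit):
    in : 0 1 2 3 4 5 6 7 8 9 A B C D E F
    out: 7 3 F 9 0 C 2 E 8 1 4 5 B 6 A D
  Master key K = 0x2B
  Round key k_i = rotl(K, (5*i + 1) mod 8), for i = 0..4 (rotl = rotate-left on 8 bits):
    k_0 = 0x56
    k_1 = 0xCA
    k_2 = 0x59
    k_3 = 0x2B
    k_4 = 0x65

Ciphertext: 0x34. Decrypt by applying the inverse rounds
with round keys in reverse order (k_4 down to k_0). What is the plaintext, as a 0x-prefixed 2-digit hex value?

0xBB

s_0 = ciphertext = 0x34
s_1 = InvRound(s_0, k_4) = 0x63
s_2 = InvRound(s_1, k_3) = 0x56
s_3 = InvRound(s_2, k_2) = 0xD5
s_4 = InvRound(s_3, k_1) = 0xBD
s_5 = InvRound(s_4, k_0) = 0xBB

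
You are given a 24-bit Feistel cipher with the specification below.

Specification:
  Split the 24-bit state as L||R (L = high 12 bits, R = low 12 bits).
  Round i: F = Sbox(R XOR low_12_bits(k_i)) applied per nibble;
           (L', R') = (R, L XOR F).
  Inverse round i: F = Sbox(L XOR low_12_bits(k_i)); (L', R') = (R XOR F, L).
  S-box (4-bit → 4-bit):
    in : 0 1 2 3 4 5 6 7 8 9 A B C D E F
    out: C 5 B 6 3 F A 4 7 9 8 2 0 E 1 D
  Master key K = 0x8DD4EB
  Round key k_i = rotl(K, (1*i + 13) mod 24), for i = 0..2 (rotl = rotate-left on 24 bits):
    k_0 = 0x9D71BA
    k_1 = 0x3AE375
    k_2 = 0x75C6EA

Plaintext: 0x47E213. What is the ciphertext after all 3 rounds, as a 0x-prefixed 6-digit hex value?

0x76878C

s_0 = plaintext = 0x47E213
s_1 = Round(s_0, k_0) = 0x2132F7
s_2 = Round(s_1, k_1) = 0x2F7768
s_3 = Round(s_2, k_2) = 0x76878C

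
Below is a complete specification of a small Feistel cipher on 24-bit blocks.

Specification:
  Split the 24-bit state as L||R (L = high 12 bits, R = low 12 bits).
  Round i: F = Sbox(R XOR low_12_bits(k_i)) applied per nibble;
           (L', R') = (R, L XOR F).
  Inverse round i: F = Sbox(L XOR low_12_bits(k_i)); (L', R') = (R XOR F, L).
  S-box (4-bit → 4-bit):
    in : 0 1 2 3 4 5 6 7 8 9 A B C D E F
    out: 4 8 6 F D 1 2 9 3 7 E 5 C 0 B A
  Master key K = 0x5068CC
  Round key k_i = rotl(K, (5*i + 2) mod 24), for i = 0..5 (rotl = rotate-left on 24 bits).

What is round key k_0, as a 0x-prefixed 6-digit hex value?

K = 0x5068CC
k_0 = rotl(K, (5*0+2) mod 24) = rotl(K, 2) = 0x41A331

0x41A331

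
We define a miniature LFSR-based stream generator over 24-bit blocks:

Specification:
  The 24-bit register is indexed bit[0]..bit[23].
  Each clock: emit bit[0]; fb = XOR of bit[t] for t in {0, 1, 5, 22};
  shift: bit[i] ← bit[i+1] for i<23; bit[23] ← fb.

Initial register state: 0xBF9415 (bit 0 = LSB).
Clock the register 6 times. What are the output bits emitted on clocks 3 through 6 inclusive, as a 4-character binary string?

reg_0 = 0xBF9415
clock 1: out=1, reg = 0xDFCA0A
clock 2: out=0, reg = 0x6FE505
clock 3: out=1, reg = 0x37F282
clock 4: out=0, reg = 0x9BF941
clock 5: out=1, reg = 0xCDFCA0
clock 6: out=0, reg = 0x66FE50

1010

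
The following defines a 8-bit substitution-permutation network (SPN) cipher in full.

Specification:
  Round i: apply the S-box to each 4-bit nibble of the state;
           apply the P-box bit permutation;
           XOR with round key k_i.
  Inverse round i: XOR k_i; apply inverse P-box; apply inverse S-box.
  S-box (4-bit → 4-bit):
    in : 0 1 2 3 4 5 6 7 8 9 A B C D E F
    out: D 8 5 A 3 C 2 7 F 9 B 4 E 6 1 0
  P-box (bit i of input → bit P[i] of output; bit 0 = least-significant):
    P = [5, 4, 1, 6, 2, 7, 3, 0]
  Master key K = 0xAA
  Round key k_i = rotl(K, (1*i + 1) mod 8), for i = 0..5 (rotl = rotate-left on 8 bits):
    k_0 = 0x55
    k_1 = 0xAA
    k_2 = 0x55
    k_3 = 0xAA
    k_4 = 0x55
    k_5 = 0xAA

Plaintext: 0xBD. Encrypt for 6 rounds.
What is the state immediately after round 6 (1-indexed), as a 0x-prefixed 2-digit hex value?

s_0 = plaintext = 0xBD
s_1 = Round(s_0, k_0) = 0x4F
s_2 = Round(s_1, k_1) = 0x2E
s_3 = Round(s_2, k_2) = 0x79
s_4 = Round(s_3, k_3) = 0x46
s_5 = Round(s_4, k_4) = 0xC1
s_6 = Round(s_5, k_5) = 0x63

0x63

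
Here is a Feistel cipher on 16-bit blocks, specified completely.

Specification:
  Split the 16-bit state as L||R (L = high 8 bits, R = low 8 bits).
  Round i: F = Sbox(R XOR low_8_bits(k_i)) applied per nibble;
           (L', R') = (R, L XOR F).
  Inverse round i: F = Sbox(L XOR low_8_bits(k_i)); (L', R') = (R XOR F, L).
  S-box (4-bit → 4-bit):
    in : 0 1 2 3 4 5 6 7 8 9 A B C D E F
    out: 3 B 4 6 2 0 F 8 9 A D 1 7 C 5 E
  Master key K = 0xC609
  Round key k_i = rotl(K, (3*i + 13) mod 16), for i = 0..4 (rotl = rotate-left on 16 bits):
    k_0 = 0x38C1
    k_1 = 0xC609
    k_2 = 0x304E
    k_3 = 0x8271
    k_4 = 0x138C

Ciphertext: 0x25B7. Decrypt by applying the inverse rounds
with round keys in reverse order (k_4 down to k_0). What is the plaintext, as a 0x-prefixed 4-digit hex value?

s_0 = ciphertext = 0x25B7
s_1 = InvRound(s_0, k_4) = 0x6D25
s_2 = InvRound(s_1, k_3) = 0x926D
s_3 = InvRound(s_2, k_2) = 0xAA92
s_4 = InvRound(s_3, k_1) = 0x44AA
s_5 = InvRound(s_4, k_0) = 0x3A44

0x3A44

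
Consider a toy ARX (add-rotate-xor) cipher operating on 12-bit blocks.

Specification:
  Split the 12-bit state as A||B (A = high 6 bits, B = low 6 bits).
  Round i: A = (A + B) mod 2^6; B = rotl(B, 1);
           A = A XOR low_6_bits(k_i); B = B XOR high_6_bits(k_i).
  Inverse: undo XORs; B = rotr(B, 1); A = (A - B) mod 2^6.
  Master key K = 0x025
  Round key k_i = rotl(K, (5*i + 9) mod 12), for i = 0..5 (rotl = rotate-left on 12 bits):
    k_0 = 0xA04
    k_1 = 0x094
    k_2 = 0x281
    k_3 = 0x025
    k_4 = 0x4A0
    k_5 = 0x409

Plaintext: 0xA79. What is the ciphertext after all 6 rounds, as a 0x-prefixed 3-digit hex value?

0x628

s_0 = plaintext = 0xA79
s_1 = Round(s_0, k_0) = 0x99B
s_2 = Round(s_1, k_1) = 0x574
s_3 = Round(s_2, k_2) = 0x223
s_4 = Round(s_3, k_3) = 0x387
s_5 = Round(s_4, k_4) = 0xD5C
s_6 = Round(s_5, k_5) = 0x628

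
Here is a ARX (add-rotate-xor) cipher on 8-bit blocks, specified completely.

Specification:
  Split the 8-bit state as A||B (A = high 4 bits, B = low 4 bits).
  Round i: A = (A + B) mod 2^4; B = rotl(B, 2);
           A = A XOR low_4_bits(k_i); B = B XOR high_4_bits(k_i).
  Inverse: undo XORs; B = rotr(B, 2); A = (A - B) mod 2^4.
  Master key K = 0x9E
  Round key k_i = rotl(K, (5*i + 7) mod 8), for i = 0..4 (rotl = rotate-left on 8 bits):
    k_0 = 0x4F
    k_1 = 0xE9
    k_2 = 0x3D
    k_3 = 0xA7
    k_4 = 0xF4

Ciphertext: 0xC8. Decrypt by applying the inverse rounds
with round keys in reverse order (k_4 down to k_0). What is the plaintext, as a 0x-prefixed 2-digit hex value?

s_0 = ciphertext = 0xC8
s_1 = InvRound(s_0, k_4) = 0xBD
s_2 = InvRound(s_1, k_3) = 0xFD
s_3 = InvRound(s_2, k_2) = 0x7B
s_4 = InvRound(s_3, k_1) = 0x95
s_5 = InvRound(s_4, k_0) = 0x24

0x24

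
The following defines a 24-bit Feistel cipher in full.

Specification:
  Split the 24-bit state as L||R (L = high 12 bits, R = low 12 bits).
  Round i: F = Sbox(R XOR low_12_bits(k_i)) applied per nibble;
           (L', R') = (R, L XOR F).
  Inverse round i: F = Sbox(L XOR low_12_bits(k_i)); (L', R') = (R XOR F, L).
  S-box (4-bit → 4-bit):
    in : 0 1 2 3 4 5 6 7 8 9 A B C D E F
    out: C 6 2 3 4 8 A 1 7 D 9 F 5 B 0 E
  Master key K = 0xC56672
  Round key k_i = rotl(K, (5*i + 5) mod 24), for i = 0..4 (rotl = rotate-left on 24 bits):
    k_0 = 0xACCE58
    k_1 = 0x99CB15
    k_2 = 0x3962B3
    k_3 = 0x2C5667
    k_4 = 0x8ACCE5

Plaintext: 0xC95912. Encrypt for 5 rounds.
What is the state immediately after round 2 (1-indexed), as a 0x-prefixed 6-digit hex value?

0xDDC34F

s_0 = plaintext = 0xC95912
s_1 = Round(s_0, k_0) = 0x912DDC
s_2 = Round(s_1, k_1) = 0xDDC34F
s_3 = Round(s_2, k_2) = 0x34FB39
s_4 = Round(s_3, k_3) = 0xB398CF
s_5 = Round(s_4, k_4) = 0x8CFF10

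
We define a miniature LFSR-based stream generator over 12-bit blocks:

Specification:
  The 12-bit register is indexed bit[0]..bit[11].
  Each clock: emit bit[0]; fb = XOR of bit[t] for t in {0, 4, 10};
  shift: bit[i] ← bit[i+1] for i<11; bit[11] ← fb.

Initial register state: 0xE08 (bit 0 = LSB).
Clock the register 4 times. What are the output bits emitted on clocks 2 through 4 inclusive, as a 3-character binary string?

001

reg_0 = 0xE08
clock 1: out=0, reg = 0xF04
clock 2: out=0, reg = 0xF82
clock 3: out=0, reg = 0xFC1
clock 4: out=1, reg = 0x7E0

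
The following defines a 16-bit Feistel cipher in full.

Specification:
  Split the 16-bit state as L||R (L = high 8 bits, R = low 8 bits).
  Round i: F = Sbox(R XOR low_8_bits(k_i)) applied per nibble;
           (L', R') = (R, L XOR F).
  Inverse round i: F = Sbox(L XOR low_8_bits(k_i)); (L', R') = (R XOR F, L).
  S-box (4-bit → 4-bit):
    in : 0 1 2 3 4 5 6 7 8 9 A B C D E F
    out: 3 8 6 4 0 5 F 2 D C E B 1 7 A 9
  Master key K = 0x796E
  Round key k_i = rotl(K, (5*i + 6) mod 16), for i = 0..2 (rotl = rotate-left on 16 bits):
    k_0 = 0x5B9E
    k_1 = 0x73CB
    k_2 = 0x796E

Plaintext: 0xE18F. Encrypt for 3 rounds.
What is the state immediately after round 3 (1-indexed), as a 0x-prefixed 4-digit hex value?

0x695B

s_0 = plaintext = 0xE18F
s_1 = Round(s_0, k_0) = 0x8F69
s_2 = Round(s_1, k_1) = 0x6969
s_3 = Round(s_2, k_2) = 0x695B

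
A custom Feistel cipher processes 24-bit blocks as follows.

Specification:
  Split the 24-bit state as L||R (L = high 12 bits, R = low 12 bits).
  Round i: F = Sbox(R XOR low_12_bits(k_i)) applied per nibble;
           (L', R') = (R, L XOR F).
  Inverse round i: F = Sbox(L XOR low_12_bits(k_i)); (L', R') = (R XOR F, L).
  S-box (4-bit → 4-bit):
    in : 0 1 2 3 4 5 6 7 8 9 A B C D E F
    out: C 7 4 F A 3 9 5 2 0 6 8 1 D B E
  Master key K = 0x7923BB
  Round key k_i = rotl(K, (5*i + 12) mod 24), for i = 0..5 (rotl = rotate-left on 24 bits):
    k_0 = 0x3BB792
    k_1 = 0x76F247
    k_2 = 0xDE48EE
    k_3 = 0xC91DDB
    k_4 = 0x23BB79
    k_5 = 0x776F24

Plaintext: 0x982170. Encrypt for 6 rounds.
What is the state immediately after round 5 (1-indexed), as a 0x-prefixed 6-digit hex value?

0x9CA9A9

s_0 = plaintext = 0x982170
s_1 = Round(s_0, k_0) = 0x170036
s_2 = Round(s_1, k_1) = 0x036527
s_3 = Round(s_2, k_2) = 0x527D26
s_4 = Round(s_3, k_3) = 0xD269CA
s_5 = Round(s_4, k_4) = 0x9CA9A9
s_6 = Round(s_5, k_5) = 0x9A90E7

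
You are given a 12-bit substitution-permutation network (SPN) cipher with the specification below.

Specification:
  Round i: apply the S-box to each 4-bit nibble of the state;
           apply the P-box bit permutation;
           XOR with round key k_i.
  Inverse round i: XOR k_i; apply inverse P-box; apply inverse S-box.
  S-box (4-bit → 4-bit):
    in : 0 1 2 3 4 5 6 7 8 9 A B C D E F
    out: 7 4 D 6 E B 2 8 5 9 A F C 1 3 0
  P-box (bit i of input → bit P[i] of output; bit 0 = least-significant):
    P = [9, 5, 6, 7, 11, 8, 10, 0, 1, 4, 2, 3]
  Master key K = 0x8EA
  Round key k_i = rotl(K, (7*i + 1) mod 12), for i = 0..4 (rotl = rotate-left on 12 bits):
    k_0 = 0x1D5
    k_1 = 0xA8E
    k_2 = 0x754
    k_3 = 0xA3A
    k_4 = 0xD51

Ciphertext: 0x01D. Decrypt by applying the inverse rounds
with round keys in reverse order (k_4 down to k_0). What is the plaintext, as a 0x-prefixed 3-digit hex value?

s_0 = ciphertext = 0x01D
s_1 = InvRound(s_0, k_4) = 0xC01
s_2 = InvRound(s_1, k_3) = 0x5CE
s_3 = InvRound(s_2, k_2) = 0x5F9
s_4 = InvRound(s_3, k_1) = 0x0B0
s_5 = InvRound(s_4, k_0) = 0x1A3

0x1A3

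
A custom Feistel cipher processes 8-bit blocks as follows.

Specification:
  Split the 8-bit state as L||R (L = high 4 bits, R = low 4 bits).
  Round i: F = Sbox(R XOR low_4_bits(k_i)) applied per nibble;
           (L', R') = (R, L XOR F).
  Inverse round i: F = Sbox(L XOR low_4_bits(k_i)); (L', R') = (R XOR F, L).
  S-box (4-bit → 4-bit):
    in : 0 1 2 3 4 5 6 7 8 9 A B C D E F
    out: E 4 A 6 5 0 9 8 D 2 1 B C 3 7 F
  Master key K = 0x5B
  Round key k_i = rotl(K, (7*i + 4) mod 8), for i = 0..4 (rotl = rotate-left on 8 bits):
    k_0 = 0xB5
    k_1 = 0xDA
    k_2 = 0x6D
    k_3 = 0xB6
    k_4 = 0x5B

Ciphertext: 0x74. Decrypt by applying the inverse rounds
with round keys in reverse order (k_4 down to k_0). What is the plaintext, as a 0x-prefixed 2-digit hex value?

s_0 = ciphertext = 0x74
s_1 = InvRound(s_0, k_4) = 0x87
s_2 = InvRound(s_1, k_3) = 0x08
s_3 = InvRound(s_2, k_2) = 0xB0
s_4 = InvRound(s_3, k_1) = 0x4B
s_5 = InvRound(s_4, k_0) = 0xF4

0xF4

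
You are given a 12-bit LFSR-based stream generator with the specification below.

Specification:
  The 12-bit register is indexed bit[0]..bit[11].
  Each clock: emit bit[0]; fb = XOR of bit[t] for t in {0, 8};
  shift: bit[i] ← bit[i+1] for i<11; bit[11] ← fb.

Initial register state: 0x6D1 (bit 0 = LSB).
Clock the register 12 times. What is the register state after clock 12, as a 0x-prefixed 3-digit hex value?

0xCA7

reg_0 = 0x6D1
clock 1: out=1, reg = 0xB68
clock 2: out=0, reg = 0xDB4
clock 3: out=0, reg = 0xEDA
clock 4: out=0, reg = 0x76D
clock 5: out=1, reg = 0x3B6
clock 6: out=0, reg = 0x9DB
clock 7: out=1, reg = 0x4ED
clock 8: out=1, reg = 0xA76
clock 9: out=0, reg = 0x53B
clock 10: out=1, reg = 0x29D
clock 11: out=1, reg = 0x94E
clock 12: out=0, reg = 0xCA7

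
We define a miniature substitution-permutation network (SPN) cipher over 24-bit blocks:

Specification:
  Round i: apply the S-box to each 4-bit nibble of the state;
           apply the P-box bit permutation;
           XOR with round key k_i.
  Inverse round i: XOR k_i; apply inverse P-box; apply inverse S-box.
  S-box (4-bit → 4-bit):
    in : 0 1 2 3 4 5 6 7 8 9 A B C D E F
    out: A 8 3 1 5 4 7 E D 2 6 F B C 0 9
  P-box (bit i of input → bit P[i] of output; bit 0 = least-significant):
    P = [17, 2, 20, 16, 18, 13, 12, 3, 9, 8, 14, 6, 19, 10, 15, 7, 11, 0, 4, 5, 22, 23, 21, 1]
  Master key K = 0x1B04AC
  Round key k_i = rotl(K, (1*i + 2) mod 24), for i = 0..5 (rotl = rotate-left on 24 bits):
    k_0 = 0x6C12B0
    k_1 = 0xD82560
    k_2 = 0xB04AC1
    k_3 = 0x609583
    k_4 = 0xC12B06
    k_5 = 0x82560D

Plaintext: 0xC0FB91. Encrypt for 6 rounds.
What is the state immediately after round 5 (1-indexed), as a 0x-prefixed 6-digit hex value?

0x256732

s_0 = plaintext = 0xC0FB91
s_1 = Round(s_0, k_0) = 0xA57153
s_2 = Round(s_1, k_1) = 0x7AB1B0
s_3 = Round(s_2, k_2) = 0x1DFE1E
s_4 = Round(s_3, k_3) = 0x689539
s_5 = Round(s_4, k_4) = 0x256732
s_6 = Round(s_5, k_5) = 0x4C9359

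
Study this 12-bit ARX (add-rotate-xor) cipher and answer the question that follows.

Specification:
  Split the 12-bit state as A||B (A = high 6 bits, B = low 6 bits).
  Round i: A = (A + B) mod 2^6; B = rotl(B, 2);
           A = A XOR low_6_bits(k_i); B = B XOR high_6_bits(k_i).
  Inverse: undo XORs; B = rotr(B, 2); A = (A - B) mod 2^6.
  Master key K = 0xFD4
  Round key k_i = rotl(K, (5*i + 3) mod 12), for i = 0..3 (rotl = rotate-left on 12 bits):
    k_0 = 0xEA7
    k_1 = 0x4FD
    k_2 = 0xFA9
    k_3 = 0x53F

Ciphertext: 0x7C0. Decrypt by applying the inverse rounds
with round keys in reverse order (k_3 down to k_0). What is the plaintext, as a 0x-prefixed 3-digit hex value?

s_0 = ciphertext = 0x7C0
s_1 = InvRound(s_0, k_3) = 0x6C5
s_2 = InvRound(s_1, k_2) = 0xD3E
s_3 = InvRound(s_2, k_1) = 0xB9B
s_4 = InvRound(s_3, k_0) = 0xC58

0xC58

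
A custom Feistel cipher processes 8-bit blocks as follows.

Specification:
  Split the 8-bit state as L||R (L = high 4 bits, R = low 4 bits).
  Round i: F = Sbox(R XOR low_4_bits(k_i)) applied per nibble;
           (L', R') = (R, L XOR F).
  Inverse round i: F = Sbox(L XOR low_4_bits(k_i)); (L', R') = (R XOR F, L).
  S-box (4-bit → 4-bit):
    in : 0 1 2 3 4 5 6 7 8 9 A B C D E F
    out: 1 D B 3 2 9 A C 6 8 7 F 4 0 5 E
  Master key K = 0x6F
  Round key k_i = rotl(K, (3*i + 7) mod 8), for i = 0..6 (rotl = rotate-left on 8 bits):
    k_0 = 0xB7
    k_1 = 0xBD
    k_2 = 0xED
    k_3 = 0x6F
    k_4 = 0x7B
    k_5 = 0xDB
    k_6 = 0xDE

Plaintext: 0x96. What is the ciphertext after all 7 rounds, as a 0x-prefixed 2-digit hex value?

s_0 = plaintext = 0x96
s_1 = Round(s_0, k_0) = 0x64
s_2 = Round(s_1, k_1) = 0x4E
s_3 = Round(s_2, k_2) = 0xE7
s_4 = Round(s_3, k_3) = 0x78
s_5 = Round(s_4, k_4) = 0x84
s_6 = Round(s_5, k_5) = 0x46
s_7 = Round(s_6, k_6) = 0x62

0x62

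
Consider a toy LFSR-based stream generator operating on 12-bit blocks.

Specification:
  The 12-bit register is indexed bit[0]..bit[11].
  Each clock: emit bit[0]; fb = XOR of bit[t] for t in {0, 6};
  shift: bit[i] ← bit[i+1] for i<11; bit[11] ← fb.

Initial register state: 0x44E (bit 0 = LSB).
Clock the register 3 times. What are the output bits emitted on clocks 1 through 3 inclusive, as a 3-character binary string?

011

reg_0 = 0x44E
clock 1: out=0, reg = 0xA27
clock 2: out=1, reg = 0xD13
clock 3: out=1, reg = 0xE89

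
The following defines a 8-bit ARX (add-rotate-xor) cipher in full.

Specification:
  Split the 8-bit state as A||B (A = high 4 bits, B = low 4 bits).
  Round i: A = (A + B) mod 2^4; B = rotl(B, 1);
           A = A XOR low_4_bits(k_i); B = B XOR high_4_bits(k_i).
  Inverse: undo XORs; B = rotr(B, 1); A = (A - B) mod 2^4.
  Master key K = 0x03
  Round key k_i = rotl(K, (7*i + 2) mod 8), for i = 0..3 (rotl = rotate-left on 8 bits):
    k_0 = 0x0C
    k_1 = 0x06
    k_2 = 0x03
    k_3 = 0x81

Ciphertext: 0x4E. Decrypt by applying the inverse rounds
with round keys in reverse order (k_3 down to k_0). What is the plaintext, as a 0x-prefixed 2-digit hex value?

s_0 = ciphertext = 0x4E
s_1 = InvRound(s_0, k_3) = 0x23
s_2 = InvRound(s_1, k_2) = 0x89
s_3 = InvRound(s_2, k_1) = 0x2C
s_4 = InvRound(s_3, k_0) = 0x86

0x86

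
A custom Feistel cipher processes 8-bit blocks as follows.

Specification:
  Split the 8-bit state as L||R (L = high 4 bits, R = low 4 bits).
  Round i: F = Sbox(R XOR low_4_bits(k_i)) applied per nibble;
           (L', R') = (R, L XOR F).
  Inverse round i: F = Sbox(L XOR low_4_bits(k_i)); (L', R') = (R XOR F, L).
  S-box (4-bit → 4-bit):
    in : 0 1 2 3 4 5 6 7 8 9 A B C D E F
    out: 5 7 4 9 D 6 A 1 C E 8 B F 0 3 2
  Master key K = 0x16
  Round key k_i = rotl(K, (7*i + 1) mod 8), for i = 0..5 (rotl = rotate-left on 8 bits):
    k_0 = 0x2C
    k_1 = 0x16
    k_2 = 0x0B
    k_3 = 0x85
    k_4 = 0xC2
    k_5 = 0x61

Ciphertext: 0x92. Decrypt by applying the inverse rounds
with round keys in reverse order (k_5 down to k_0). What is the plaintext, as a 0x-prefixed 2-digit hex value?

0x75

s_0 = ciphertext = 0x92
s_1 = InvRound(s_0, k_5) = 0xE9
s_2 = InvRound(s_1, k_4) = 0x6E
s_3 = InvRound(s_2, k_3) = 0x76
s_4 = InvRound(s_3, k_2) = 0x97
s_5 = InvRound(s_4, k_1) = 0x59
s_6 = InvRound(s_5, k_0) = 0x75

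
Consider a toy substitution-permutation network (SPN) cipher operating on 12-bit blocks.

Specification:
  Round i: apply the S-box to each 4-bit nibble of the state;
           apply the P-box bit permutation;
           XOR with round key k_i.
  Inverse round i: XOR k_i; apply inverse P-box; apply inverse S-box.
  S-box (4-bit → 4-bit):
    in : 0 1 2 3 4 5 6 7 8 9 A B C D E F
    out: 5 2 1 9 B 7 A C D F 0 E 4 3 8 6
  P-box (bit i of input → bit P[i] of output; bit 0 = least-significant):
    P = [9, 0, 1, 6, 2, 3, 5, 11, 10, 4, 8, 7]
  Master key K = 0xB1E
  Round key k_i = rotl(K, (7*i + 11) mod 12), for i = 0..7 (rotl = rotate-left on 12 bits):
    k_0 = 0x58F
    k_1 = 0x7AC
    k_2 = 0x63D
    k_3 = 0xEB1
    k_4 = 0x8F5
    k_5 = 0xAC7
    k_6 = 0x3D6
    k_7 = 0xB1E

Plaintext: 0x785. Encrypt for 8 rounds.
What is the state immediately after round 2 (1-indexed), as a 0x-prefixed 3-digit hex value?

s_0 = plaintext = 0x785
s_1 = Round(s_0, k_0) = 0xE28
s_2 = Round(s_1, k_1) = 0x56A
s_3 = Round(s_2, k_2) = 0xB25
s_4 = Round(s_3, k_3) = 0xD26
s_5 = Round(s_4, k_4) = 0xCA0
s_6 = Round(s_5, k_5) = 0x9C5
s_7 = Round(s_6, k_6) = 0x465
s_8 = Round(s_7, k_7) = 0x585

0x56A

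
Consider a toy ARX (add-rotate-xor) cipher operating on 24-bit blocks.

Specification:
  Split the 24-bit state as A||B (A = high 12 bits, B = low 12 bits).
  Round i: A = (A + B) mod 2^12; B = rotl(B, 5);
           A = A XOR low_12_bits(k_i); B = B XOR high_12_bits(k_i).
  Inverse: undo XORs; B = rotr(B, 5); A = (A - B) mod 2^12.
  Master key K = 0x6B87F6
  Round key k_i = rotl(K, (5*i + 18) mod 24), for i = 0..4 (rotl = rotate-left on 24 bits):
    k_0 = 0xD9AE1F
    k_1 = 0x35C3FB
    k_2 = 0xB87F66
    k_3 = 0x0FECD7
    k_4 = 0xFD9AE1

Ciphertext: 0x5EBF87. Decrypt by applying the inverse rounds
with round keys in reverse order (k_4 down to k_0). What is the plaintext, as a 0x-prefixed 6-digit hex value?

s_0 = ciphertext = 0x5EBF87
s_1 = InvRound(s_0, k_4) = 0x008F02
s_2 = InvRound(s_1, k_3) = 0xE60E7F
s_3 = InvRound(s_2, k_2) = 0x4D7C2F
s_4 = InvRound(s_3, k_1) = 0xD319FB
s_5 = InvRound(s_4, k_0) = 0x28B0A3

0x28B0A3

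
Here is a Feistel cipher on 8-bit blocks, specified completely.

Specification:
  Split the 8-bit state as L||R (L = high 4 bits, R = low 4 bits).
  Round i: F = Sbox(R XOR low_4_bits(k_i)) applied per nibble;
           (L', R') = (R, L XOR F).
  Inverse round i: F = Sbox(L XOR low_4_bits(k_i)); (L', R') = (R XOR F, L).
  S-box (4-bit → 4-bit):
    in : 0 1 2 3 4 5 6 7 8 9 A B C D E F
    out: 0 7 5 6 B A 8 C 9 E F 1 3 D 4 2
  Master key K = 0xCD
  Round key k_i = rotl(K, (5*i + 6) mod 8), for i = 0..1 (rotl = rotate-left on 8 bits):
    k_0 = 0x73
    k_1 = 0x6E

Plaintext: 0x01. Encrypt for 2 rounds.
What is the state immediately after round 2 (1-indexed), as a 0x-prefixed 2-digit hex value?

s_0 = plaintext = 0x01
s_1 = Round(s_0, k_0) = 0x15
s_2 = Round(s_1, k_1) = 0x50

0x50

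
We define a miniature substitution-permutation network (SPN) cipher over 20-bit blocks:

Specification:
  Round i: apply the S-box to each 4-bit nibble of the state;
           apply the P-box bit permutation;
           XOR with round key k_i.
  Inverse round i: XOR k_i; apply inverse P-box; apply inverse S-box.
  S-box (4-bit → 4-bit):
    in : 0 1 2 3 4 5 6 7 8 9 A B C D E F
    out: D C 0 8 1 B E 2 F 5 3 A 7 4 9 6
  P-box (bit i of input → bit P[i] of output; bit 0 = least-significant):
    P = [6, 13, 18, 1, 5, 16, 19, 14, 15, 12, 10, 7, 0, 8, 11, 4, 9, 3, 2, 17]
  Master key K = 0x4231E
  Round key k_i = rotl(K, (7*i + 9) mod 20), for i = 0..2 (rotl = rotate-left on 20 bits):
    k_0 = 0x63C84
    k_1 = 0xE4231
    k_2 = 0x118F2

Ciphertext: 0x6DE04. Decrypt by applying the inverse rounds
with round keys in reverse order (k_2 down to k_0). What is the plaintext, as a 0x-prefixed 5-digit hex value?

0xAFB17

s_0 = ciphertext = 0x6DE04
s_1 = InvRound(s_0, k_2) = 0x03050
s_2 = InvRound(s_1, k_1) = 0xE470C
s_3 = InvRound(s_2, k_0) = 0xAFB17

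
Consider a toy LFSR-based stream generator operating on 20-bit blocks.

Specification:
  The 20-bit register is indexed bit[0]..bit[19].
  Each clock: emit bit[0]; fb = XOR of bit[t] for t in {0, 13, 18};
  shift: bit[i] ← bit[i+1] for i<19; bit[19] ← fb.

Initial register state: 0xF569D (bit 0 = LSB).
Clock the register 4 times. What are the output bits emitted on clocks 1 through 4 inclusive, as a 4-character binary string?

reg_0 = 0xF569D
clock 1: out=1, reg = 0x7AB4E
clock 2: out=0, reg = 0x3D5A7
clock 3: out=1, reg = 0x9EAD3
clock 4: out=1, reg = 0x4F569

1011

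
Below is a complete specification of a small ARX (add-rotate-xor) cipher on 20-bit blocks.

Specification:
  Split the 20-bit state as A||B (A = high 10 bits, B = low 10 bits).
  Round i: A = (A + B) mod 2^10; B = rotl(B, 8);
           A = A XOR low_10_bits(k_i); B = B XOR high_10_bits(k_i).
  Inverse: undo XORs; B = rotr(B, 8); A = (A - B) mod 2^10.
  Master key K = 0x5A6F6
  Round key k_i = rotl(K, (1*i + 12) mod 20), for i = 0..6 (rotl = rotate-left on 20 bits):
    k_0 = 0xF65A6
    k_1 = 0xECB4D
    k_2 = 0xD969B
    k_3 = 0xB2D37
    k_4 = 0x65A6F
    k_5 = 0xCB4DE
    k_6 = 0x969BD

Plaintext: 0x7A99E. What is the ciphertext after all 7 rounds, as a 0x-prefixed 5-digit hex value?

0xDEAF9

s_0 = plaintext = 0x7A99E
s_1 = Round(s_0, k_0) = 0x8B9BE
s_2 = Round(s_1, k_1) = 0x285DD
s_3 = Round(s_2, k_2) = 0x39612
s_4 = Round(s_3, k_3) = 0xF004F
s_5 = Round(s_4, k_4) = 0x98285
s_6 = Round(s_5, k_5) = 0x0EE8C
s_7 = Round(s_6, k_6) = 0xDEAF9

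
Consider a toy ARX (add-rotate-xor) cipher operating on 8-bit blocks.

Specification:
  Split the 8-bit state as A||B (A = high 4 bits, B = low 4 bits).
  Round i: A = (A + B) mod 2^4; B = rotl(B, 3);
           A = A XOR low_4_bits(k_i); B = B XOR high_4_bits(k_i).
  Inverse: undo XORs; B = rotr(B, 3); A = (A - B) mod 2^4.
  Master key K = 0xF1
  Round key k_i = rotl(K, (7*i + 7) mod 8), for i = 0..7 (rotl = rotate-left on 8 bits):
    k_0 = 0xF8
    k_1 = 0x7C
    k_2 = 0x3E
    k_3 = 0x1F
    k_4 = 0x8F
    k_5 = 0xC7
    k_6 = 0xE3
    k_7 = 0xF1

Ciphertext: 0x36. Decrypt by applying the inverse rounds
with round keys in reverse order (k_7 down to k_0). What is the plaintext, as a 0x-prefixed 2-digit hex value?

0x06

s_0 = ciphertext = 0x36
s_1 = InvRound(s_0, k_7) = 0xF3
s_2 = InvRound(s_1, k_6) = 0x1B
s_3 = InvRound(s_2, k_5) = 0x8E
s_4 = InvRound(s_3, k_4) = 0xBC
s_5 = InvRound(s_4, k_3) = 0x9B
s_6 = InvRound(s_5, k_2) = 0x61
s_7 = InvRound(s_6, k_1) = 0xEC
s_8 = InvRound(s_7, k_0) = 0x06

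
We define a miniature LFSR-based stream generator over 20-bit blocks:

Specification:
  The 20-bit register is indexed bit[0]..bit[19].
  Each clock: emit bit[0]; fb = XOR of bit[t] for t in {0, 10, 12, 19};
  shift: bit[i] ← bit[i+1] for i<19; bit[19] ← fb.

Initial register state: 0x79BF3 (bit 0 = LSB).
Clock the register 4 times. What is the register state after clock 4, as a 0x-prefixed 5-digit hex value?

0x479BF

reg_0 = 0x79BF3
clock 1: out=1, reg = 0x3CDF9
clock 2: out=1, reg = 0x1E6FC
clock 3: out=0, reg = 0x8F37E
clock 4: out=0, reg = 0x479BF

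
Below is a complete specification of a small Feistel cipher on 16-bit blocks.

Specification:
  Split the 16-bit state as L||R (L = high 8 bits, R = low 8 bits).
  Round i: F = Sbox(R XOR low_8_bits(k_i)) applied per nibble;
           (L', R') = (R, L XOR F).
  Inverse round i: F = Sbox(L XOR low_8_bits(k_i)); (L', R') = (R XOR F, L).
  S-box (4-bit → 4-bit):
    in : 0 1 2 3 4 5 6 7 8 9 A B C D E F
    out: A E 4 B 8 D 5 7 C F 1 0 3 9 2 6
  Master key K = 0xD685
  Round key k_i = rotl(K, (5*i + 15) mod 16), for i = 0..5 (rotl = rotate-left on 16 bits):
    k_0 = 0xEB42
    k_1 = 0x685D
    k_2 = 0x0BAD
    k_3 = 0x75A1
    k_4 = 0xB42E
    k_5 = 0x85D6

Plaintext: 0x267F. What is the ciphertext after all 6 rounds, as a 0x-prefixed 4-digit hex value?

s_0 = plaintext = 0x267F
s_1 = Round(s_0, k_0) = 0x7F9F
s_2 = Round(s_1, k_1) = 0x9F4B
s_3 = Round(s_2, k_2) = 0x4BBA
s_4 = Round(s_3, k_3) = 0xBAAB
s_5 = Round(s_4, k_4) = 0xAB77
s_6 = Round(s_5, k_5) = 0x77B5

0x77B5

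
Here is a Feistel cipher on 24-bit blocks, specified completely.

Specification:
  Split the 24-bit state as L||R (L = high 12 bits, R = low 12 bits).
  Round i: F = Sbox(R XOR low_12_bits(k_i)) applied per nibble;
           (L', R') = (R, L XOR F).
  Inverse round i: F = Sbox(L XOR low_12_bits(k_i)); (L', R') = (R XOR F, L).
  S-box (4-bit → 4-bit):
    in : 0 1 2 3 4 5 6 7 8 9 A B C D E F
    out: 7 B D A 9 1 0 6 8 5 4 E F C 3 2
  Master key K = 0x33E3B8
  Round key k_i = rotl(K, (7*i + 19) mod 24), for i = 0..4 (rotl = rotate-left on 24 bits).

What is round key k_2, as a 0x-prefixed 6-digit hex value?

0xC77067

K = 0x33E3B8
k_0 = rotl(K, (7*0+19) mod 24) = rotl(K, 19) = 0xC19F1D
k_1 = rotl(K, (7*1+19) mod 24) = rotl(K, 2) = 0xCF8EE0
k_2 = rotl(K, (7*2+19) mod 24) = rotl(K, 9) = 0xC77067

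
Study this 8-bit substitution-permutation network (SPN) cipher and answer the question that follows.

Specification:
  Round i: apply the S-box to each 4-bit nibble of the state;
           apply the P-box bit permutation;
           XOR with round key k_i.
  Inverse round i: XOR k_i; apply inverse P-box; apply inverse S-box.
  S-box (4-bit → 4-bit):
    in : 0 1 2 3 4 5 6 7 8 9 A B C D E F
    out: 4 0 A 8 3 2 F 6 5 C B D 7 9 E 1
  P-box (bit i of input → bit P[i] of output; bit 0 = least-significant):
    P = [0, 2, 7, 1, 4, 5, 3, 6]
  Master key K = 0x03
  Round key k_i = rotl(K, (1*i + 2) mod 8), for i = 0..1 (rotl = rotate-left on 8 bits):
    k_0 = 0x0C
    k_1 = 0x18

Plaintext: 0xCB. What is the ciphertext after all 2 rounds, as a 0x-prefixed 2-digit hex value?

0xC4

s_0 = plaintext = 0xCB
s_1 = Round(s_0, k_0) = 0xB7
s_2 = Round(s_1, k_1) = 0xC4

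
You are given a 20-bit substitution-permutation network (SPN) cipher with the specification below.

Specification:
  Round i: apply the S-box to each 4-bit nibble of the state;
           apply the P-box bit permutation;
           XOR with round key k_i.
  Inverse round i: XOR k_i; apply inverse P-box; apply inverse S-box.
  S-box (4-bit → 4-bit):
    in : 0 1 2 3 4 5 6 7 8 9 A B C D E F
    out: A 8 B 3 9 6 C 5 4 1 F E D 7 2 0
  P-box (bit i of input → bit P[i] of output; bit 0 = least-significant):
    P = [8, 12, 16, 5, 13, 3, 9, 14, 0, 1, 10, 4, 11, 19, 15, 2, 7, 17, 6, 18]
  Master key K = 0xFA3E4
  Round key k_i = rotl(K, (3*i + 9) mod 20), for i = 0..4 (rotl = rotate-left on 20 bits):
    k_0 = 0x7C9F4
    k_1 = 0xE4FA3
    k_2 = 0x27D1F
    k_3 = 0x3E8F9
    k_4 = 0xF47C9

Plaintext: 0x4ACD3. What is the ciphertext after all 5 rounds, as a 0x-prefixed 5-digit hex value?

0xA090A

s_0 = plaintext = 0x4ACD3
s_1 = Round(s_0, k_0) = 0xB7669
s_2 = Round(s_1, k_1) = 0x880F3
s_3 = Round(s_2, k_2) = 0x2EC4D
s_4 = Round(s_3, k_3) = 0xC9D68
s_5 = Round(s_4, k_4) = 0xA090A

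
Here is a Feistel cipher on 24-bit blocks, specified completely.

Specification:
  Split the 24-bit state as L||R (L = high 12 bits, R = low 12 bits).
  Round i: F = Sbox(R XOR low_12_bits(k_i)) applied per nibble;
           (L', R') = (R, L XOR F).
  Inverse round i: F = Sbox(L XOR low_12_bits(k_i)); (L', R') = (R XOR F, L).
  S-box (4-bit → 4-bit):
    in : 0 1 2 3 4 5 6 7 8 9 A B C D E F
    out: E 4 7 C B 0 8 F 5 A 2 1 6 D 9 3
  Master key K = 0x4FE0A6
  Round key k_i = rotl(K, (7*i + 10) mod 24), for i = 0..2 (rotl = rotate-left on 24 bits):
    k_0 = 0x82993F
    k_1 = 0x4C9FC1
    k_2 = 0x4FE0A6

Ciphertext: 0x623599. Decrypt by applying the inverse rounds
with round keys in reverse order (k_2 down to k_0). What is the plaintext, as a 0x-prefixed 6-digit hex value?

0x8F31C6

s_0 = ciphertext = 0x623599
s_1 = InvRound(s_0, k_2) = 0xDC9623
s_2 = InvRound(s_1, k_1) = 0x1C6DC9
s_3 = InvRound(s_2, k_0) = 0x8F31C6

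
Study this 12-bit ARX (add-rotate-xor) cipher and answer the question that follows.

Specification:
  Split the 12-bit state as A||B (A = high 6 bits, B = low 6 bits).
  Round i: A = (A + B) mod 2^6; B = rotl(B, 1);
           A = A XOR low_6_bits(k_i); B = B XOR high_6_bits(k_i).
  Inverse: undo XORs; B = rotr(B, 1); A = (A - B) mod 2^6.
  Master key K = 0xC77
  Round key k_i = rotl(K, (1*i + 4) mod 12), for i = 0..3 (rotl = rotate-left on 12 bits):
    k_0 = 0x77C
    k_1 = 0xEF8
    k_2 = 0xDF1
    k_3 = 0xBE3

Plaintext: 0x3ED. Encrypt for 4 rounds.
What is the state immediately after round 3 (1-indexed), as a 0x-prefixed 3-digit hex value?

0x118

s_0 = plaintext = 0x3ED
s_1 = Round(s_0, k_0) = 0x006
s_2 = Round(s_1, k_1) = 0xFB7
s_3 = Round(s_2, k_2) = 0x118
s_4 = Round(s_3, k_3) = 0xFDF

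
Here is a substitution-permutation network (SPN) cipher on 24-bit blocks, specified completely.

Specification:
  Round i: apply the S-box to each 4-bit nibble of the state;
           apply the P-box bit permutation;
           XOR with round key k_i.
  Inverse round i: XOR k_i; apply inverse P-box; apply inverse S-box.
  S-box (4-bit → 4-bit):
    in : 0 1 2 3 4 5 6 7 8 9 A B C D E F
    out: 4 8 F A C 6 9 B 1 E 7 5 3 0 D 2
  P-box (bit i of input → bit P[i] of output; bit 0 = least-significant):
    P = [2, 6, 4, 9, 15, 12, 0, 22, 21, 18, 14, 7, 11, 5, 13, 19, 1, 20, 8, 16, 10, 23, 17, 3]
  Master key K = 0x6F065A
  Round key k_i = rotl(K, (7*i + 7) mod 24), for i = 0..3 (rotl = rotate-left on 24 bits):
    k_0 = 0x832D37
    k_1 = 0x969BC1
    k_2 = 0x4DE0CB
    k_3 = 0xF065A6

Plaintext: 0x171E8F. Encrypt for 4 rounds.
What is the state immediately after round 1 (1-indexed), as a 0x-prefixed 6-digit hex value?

s_0 = plaintext = 0x171E8F
s_1 = Round(s_0, k_0) = 0xBAEDFD
s_2 = Round(s_1, k_1) = 0x8CA6C3
s_3 = Round(s_2, k_2) = 0x7D5E29
s_4 = Round(s_3, k_3) = 0x10935F

0xBAEDFD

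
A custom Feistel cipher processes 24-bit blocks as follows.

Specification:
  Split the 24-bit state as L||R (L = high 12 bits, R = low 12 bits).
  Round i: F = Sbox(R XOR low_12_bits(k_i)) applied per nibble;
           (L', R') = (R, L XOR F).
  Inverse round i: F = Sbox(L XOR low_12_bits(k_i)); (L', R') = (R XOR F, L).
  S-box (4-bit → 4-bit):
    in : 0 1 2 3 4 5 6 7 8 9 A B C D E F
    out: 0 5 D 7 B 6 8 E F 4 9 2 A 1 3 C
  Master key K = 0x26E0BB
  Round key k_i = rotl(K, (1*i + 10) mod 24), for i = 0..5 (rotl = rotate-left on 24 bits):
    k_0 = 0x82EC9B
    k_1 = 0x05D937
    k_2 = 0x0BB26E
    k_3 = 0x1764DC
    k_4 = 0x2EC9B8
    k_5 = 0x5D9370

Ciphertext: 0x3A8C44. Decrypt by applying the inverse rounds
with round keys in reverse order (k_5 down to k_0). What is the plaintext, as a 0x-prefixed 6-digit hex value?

s_0 = ciphertext = 0x3A8C44
s_1 = InvRound(s_0, k_5) = 0xC5B3A8
s_2 = InvRound(s_1, k_4) = 0x59FC5B
s_3 = InvRound(s_2, k_3) = 0x9EC59F
s_4 = InvRound(s_3, k_2) = 0x7629EC
s_5 = InvRound(s_4, k_1) = 0xA8A762
s_6 = InvRound(s_5, k_0) = 0xF37A8A

0xF37A8A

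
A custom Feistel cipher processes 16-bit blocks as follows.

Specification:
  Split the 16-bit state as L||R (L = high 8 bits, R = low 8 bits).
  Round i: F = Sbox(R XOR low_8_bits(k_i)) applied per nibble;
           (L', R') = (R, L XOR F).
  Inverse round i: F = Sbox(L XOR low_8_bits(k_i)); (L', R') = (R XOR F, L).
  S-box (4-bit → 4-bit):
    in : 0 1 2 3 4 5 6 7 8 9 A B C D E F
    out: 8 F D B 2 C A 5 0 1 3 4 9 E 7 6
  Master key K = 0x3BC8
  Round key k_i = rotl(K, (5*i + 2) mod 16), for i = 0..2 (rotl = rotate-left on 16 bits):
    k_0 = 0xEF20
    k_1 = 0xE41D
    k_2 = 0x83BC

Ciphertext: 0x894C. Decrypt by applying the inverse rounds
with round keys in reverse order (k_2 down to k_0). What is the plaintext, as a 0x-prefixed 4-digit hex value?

0x15F7

s_0 = ciphertext = 0x894C
s_1 = InvRound(s_0, k_2) = 0xF089
s_2 = InvRound(s_1, k_1) = 0xF7F0
s_3 = InvRound(s_2, k_0) = 0x15F7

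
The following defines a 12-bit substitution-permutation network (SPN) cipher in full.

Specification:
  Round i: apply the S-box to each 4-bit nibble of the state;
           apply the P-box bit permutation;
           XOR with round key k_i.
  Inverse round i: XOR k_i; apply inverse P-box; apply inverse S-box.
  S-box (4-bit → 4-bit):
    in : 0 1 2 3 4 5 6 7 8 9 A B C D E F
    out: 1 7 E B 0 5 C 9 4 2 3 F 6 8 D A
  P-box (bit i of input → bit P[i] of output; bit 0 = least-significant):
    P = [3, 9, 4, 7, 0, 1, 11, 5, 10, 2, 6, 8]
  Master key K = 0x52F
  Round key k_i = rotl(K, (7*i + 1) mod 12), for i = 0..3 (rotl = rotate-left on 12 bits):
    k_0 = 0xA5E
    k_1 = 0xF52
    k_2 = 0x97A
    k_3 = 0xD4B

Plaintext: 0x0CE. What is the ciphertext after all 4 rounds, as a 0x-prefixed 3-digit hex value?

0xB70

s_0 = plaintext = 0x0CE
s_1 = Round(s_0, k_0) = 0x6C4
s_2 = Round(s_1, k_1) = 0x610
s_3 = Round(s_2, k_2) = 0x031
s_4 = Round(s_3, k_3) = 0xB70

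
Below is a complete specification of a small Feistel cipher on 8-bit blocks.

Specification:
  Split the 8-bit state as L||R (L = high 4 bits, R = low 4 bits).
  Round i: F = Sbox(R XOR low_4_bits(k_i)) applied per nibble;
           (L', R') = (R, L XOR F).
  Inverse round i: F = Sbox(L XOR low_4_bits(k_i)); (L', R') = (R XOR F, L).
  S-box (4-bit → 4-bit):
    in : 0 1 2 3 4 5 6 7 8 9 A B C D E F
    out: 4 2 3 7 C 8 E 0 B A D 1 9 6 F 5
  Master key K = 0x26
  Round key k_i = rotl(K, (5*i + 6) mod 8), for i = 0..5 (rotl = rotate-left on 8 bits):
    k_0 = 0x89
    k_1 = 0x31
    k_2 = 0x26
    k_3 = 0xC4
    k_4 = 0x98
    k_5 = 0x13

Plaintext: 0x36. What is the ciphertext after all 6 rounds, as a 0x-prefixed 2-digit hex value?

0x60

s_0 = plaintext = 0x36
s_1 = Round(s_0, k_0) = 0x66
s_2 = Round(s_1, k_1) = 0x66
s_3 = Round(s_2, k_2) = 0x62
s_4 = Round(s_3, k_3) = 0x28
s_5 = Round(s_4, k_4) = 0x86
s_6 = Round(s_5, k_5) = 0x60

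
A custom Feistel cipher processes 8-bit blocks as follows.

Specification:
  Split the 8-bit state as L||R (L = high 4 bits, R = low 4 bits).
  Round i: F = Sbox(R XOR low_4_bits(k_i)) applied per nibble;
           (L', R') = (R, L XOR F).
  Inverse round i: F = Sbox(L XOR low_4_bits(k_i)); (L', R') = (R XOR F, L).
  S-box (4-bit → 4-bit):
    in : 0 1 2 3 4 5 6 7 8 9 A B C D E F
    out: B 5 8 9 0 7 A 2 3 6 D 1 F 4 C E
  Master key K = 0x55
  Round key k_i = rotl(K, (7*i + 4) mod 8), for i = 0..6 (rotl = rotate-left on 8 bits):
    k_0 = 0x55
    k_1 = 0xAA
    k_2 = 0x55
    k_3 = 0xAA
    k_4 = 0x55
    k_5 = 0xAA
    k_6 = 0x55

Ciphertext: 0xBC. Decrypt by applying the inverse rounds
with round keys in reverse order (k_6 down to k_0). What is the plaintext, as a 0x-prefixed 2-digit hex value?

0xE3

s_0 = ciphertext = 0xBC
s_1 = InvRound(s_0, k_6) = 0x0B
s_2 = InvRound(s_1, k_5) = 0x60
s_3 = InvRound(s_2, k_4) = 0x96
s_4 = InvRound(s_3, k_3) = 0xF9
s_5 = InvRound(s_4, k_2) = 0x4F
s_6 = InvRound(s_5, k_1) = 0x34
s_7 = InvRound(s_6, k_0) = 0xE3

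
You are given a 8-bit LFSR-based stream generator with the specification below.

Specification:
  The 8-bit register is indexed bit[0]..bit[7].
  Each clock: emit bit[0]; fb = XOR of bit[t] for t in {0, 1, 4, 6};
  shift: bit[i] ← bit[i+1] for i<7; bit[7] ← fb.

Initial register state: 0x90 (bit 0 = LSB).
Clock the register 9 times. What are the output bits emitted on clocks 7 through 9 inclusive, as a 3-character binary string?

reg_0 = 0x90
clock 1: out=0, reg = 0xC8
clock 2: out=0, reg = 0xE4
clock 3: out=0, reg = 0xF2
clock 4: out=0, reg = 0xF9
clock 5: out=1, reg = 0xFC
clock 6: out=0, reg = 0x7E
clock 7: out=0, reg = 0xBF
clock 8: out=1, reg = 0xDF
clock 9: out=1, reg = 0x6F

011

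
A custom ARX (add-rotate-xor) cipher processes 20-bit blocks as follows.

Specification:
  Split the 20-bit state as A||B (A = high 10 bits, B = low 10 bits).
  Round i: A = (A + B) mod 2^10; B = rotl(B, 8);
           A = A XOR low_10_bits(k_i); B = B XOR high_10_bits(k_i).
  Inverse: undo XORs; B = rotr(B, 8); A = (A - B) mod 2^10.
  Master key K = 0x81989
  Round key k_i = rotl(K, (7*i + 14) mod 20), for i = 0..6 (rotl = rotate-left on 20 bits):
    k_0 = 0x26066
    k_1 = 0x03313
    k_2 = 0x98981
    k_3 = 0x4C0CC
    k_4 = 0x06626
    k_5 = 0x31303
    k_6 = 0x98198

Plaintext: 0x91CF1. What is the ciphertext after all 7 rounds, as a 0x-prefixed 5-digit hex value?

s_0 = plaintext = 0x91CF1
s_1 = Round(s_0, k_0) = 0xD79A4
s_2 = Round(s_1, k_1) = 0x84465
s_3 = Round(s_2, k_2) = 0xFDF7B
s_4 = Round(s_3, k_3) = 0xEFAEE
s_5 = Round(s_4, k_4) = 0x22AA2
s_6 = Round(s_5, k_5) = 0x0BE6C
s_7 = Round(s_6, k_6) = 0xC0EFB

0xC0EFB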